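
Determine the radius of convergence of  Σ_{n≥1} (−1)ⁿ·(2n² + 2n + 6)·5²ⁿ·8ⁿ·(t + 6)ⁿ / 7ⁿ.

R = 7/200

By the ratio test, |a_{n+1}/a_n| = [(2(n+1)² + 2(n+1) + 6)/(2n² + 2n + 6)] · 25·8/7 → 200/7.
Hence the series converges for |t + 6| < 1/(200/7) = 7/200, so the radius of convergence is 7/200.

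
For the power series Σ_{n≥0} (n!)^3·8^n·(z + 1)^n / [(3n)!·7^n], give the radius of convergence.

Ratio test: |a_{n+1}/a_n| = (n+1)³/[(3n+1)·(3n+2)·(3n+3)] · 8/7 → 8/189 as n → ∞.
The series converges when 8/189 · |z + 1| < 1, giving R = 189/8.

R = 189/8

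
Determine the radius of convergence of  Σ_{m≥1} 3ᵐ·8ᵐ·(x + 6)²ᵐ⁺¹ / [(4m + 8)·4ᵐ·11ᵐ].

R = √66/6

Apply the ratio test: |a_{m+1}| / |a_m| = [(4m + 8)/(4(m+1) + 8)] · 3·8/(4·11), which tends to 6/11 as m → ∞.
Writing y = (x + 6)², the series in y has radius 11/6, so |x + 6| < √(11/6) and R = √66/6.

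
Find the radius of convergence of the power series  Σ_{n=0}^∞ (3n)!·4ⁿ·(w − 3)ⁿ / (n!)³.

R = 1/108

The ratio of consecutive coefficients is (3n+1)·(3n+2)·(3n+3)/(n+1)³ · 4 → 108.
Hence the series converges for |w − 3| < 1/(108) = 1/108, so the radius of convergence is 1/108.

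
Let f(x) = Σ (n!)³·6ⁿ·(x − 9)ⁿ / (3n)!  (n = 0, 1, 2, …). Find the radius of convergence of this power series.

R = 9/2

Apply the ratio test: |a_{n+1}| / |a_n| = (n+1)³/[(3n+1)·(3n+2)·(3n+3)] · 6, which tends to 2/9 as n → ∞.
The series converges when 2/9 · |x − 9| < 1, giving R = 9/2.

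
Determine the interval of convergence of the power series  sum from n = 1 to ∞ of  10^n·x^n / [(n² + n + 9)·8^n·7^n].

[-28/5, 28/5]

Apply the ratio test: |a_{n+1}| / |a_n| = [(n² + n + 9)/((n+1)² + (n+1) + 9)] · 10/(8·7), which tends to 5/28 as n → ∞.
Hence the series converges for |x| < 1/(5/28) = 28/5, so the radius of convergence is 28/5.
Endpoint x = 28/5: the terms are on the order of 1/n², so the series converges absolutely by comparison with the p-series (p = 2 > 1).
Check x = -28/5: the series is dominated by a constant times Σ 1/n², which converges (p = 2 > 1).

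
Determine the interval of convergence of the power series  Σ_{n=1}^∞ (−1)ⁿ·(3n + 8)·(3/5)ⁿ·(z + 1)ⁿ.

Ratio test: |a_{n+1}/a_n| = [(3(n+1) + 8)/(3n + 8)] · 3/5 → 3/5 as n → ∞.
The series converges when 3/5 · |z + 1| < 1, giving R = 5/3.
At z = 2/3: the n-th term does not approach 0; divergence by the term test.
When z = -8/3, the terms have absolute value of order n, which does not tend to 0, so the series diverges by the divergence test.

(-8/3, 2/3)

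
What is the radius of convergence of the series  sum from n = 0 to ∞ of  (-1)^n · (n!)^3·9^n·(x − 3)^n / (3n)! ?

R = 3

Ratio test: |a_{n+1}/a_n| = (n+1)³/[(3n+1)·(3n+2)·(3n+3)] · 9 → 1/3 as n → ∞.
Convergence for |x − 3| · 1/3 < 1, i.e. |x − 3| < 3. So R = 3.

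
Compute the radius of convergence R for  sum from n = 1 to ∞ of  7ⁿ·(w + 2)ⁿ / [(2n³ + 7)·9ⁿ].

R = 9/7

Apply the ratio test: |a_{n+1}| / |a_n| = [(2n³ + 7)/(2(n+1)³ + 7)] · 7/9, which tends to 7/9 as n → ∞.
Thus R = 1/(7/9) = 9/7.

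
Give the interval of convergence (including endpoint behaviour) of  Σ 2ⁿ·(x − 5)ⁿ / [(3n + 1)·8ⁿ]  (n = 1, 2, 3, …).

Ratio test: |a_{n+1}/a_n| = [(3n + 1)/(3(n+1) + 1)] · 2/8 → 1/4 as n → ∞.
Convergence for |x − 5| · 1/4 < 1, i.e. |x − 5| < 4. So R = 4.
Check x = 9: the terms behave like c/n; limit comparison with the harmonic series gives divergence.
When x = 1, an alternating series whose terms decrease to 0 in absolute value, so it converges by the Leibniz criterion.

[1, 9)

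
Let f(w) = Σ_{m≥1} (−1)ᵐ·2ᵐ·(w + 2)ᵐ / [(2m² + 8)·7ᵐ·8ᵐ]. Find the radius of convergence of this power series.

R = 28

Ratio test: |a_{m+1}/a_m| = [(2m² + 8)/(2(m+1)² + 8)] · 2/(7·8) → 1/28 as m → ∞.
Thus R = 1/(1/28) = 28.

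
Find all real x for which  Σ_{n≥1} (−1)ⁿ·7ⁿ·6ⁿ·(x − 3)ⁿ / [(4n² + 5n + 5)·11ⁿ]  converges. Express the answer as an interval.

[115/42, 137/42]

By the ratio test, |a_{n+1}/a_n| = [(4n² + 5n + 5)/(4(n+1)² + 5(n+1) + 5)] · 7·6/11 → 42/11.
Convergence for |x − 3| · 42/11 < 1, i.e. |x − 3| < 11/42. So R = 11/42.
At x = 137/42: the terms are on the order of 1/n², so the series converges absolutely by comparison with the p-series (p = 2 > 1).
Endpoint x = 115/42: the terms are on the order of 1/n², so the series converges absolutely by comparison with the p-series (p = 2 > 1).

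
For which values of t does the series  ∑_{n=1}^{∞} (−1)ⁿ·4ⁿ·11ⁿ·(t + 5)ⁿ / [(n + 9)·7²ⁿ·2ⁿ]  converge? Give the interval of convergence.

(-159/22, -61/22]

Apply the ratio test: |a_{n+1}| / |a_n| = [(n + 9)/((n+1) + 9)] · 4·11/(49·2), which tends to 22/49 as n → ∞.
Hence the series converges for |t + 5| < 1/(22/49) = 49/22, so the radius of convergence is 49/22.
Endpoint t = -61/22: convergence follows from the alternating series test (terms decrease monotonically to 0).
At t = -159/22: comparison with the harmonic series Σ 1/n shows the series diverges.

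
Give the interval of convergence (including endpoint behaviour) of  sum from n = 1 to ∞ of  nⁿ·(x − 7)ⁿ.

By the Cauchy root test, |a_n|^(1/n) = n → ∞.
Since the n-th root of |a_n| is unbounded, the series converges only at x = 7; R = 0.

{7}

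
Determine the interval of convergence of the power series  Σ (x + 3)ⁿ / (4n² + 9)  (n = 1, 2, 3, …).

The ratio of consecutive coefficients is (4n² + 9)/(4(n+1)² + 9) → 1.
Hence R = 1.
At x = -2: absolute convergence follows by limit comparison with Σ 1/n².
Check x = -4: absolute convergence follows by limit comparison with Σ 1/n².

[-4, -2]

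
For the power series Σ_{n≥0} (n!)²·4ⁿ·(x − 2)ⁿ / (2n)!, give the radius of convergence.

Ratio test: |a_{n+1}/a_n| = (n+1)²/[(2n+1)·(2n+2)] · 4 → 1 as n → ∞.
Convergence for |x − 2| < 1, so R = 1.

R = 1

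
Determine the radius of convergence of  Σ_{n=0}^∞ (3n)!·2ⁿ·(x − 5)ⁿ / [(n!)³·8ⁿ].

R = 4/27

Apply the ratio test: |a_{n+1}| / |a_n| = (3n+1)·(3n+2)·(3n+3)/(n+1)³ · 2/8, which tends to 27/4 as n → ∞.
Hence the series converges for |x − 5| < 1/(27/4) = 4/27, so the radius of convergence is 4/27.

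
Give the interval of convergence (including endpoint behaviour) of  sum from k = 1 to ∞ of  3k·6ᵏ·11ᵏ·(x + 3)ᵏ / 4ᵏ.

(-101/33, -97/33)

By the ratio test, |a_{k+1}/a_k| = [3(k+1)/3k] · 6·11/4 → 33/2.
The series converges when 33/2 · |x + 3| < 1, giving R = 2/33.
At x = -97/33: the terms have absolute value of order k, which does not tend to 0, so the series diverges by the divergence test.
Check x = -101/33: the terms do not tend to 0, so the series diverges.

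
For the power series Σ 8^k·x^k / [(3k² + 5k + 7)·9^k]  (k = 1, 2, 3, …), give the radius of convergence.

The ratio of consecutive coefficients is [(3k² + 5k + 7)/(3(k+1)² + 5(k+1) + 7)] · 8/9 → 8/9.
Thus R = 1/(8/9) = 9/8.

R = 9/8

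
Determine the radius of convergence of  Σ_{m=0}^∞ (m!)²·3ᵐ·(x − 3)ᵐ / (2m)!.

Apply the ratio test: |a_{m+1}| / |a_m| = (m+1)²/[(2m+1)·(2m+2)] · 3, which tends to 3/4 as m → ∞.
Hence the series converges for |x − 3| < 1/(3/4) = 4/3, so the radius of convergence is 4/3.

R = 4/3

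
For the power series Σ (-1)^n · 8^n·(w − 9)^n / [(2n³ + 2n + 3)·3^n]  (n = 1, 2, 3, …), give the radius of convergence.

R = 3/8

By the ratio test, |a_{n+1}/a_n| = [(2n³ + 2n + 3)/(2(n+1)³ + 2(n+1) + 3)] · 8/3 → 8/3.
The series converges when 8/3 · |w − 9| < 1, giving R = 3/8.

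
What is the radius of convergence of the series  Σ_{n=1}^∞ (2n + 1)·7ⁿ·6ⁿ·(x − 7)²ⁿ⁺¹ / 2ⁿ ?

R = √21/21

The ratio of consecutive coefficients is [(2(n+1) + 1)/(2n + 1)] · 7·6/2 → 21.
Successive powers of (x − 7) differ by 2, so the series converges when |x − 7|² · 21 < 1, i.e. |x − 7| < √(1/21). So R = √21/21.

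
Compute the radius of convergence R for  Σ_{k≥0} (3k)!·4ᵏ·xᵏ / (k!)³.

R = 1/108

The ratio of consecutive coefficients is (3k+1)·(3k+2)·(3k+3)/(k+1)³ · 4 → 108.
The series converges when 108 · |x| < 1, giving R = 1/108.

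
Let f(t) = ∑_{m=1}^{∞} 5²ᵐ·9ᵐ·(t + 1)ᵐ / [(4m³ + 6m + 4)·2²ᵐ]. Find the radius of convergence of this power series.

Ratio test: |a_{m+1}/a_m| = [(4m³ + 6m + 4)/(4(m+1)³ + 6(m+1) + 4)] · 25·9/4 → 225/4 as m → ∞.
The series converges when 225/4 · |t + 1| < 1, giving R = 4/225.

R = 4/225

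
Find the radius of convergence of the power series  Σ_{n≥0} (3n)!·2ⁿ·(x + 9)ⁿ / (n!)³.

R = 1/54

Apply the ratio test: |a_{n+1}| / |a_n| = (3n+1)·(3n+2)·(3n+3)/(n+1)³ · 2, which tends to 54 as n → ∞.
Convergence for |x + 9| · 54 < 1, i.e. |x + 9| < 1/54. So R = 1/54.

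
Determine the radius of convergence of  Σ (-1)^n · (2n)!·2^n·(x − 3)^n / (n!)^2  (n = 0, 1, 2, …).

Apply the ratio test: |a_{n+1}| / |a_n| = (2n+1)·(2n+2)/(n+1)² · 2, which tends to 8 as n → ∞.
Thus R = 1/(8) = 1/8.

R = 1/8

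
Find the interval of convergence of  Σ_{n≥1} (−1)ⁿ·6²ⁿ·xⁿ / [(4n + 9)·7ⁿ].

(-7/36, 7/36]

The ratio of consecutive coefficients is [(4n + 9)/(4(n+1) + 9)] · 36/7 → 36/7.
Convergence for |x| · 36/7 < 1, i.e. |x| < 7/36. So R = 7/36.
Check x = 7/36: convergence follows from the alternating series test (terms decrease monotonically to 0).
Check x = -7/36: the terms behave like c/n; limit comparison with the harmonic series gives divergence.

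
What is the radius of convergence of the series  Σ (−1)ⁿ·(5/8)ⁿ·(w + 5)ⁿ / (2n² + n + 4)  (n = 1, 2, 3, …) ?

R = 8/5

By the ratio test, |a_{n+1}/a_n| = [(2n² + n + 4)/(2(n+1)² + (n+1) + 4)] · 5/8 → 5/8.
The series converges when 5/8 · |w + 5| < 1, giving R = 8/5.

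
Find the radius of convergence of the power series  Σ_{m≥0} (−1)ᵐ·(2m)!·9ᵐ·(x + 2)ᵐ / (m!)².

The ratio of consecutive coefficients is (2m+1)·(2m+2)/(m+1)² · 9 → 36.
Convergence for |x + 2| · 36 < 1, i.e. |x + 2| < 1/36. So R = 1/36.

R = 1/36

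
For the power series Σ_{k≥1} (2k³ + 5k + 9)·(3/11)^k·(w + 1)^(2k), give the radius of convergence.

The ratio of consecutive coefficients is [(2(k+1)³ + 5(k+1) + 9)/(2k³ + 5k + 9)] · 3/11 → 3/11.
Since the exponent of (w + 1) increases by 2 each term, convergence requires |w + 1|² < 11/3, hence R = √33/3.

R = √33/3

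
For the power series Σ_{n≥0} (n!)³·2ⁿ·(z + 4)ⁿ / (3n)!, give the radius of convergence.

R = 27/2

By the ratio test, |a_{n+1}/a_n| = (n+1)³/[(3n+1)·(3n+2)·(3n+3)] · 2 → 2/27.
Thus R = 1/(2/27) = 27/2.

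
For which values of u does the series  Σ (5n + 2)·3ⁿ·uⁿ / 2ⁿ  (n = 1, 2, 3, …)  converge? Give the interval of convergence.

Apply the ratio test: |a_{n+1}| / |a_n| = [(5(n+1) + 2)/(5n + 2)] · 3/2, which tends to 3/2 as n → ∞.
Convergence for |u| · 3/2 < 1, i.e. |u| < 2/3. So R = 2/3.
Endpoint u = 2/3: the n-th term does not approach 0; divergence by the term test.
Check u = -2/3: the n-th term does not approach 0; divergence by the term test.

(-2/3, 2/3)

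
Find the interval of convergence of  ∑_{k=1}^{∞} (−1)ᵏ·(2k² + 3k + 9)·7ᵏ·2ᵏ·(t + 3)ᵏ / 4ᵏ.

The ratio of consecutive coefficients is [(2(k+1)² + 3(k+1) + 9)/(2k² + 3k + 9)] · 7·2/4 → 7/2.
Convergence for |t + 3| · 7/2 < 1, i.e. |t + 3| < 2/7. So R = 2/7.
At t = -19/7: the terms do not tend to 0, so the series diverges.
Check t = -23/7: the terms have absolute value of order k², which does not tend to 0, so the series diverges by the divergence test.

(-23/7, -19/7)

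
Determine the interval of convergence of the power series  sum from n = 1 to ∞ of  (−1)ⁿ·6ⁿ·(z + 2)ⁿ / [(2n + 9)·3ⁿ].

Apply the ratio test: |a_{n+1}| / |a_n| = [(2n + 9)/(2(n+1) + 9)] · 6/3, which tends to 2 as n → ∞.
Thus R = 1/(2) = 1/2.
Endpoint z = -3/2: the terms alternate in sign and decrease monotonically to 0 in absolute value (size ~ c/n), so the alternating series test gives convergence.
Endpoint z = -5/2: the terms are asymptotic to a nonzero constant times 1/n, so the series diverges by limit comparison with Σ 1/n.

(-5/2, -3/2]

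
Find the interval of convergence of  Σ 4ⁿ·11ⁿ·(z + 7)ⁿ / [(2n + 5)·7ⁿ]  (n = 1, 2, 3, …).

[-315/44, -301/44)

By the ratio test, |a_{n+1}/a_n| = [(2n + 5)/(2(n+1) + 5)] · 4·11/7 → 44/7.
Thus R = 1/(44/7) = 7/44.
At z = -301/44: the terms behave like c/n; limit comparison with the harmonic series gives divergence.
Endpoint z = -315/44: an alternating series whose terms decrease to 0 in absolute value, so it converges by the Leibniz criterion.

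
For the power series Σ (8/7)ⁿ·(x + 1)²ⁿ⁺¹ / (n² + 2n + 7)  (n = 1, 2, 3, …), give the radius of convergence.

By the ratio test, |a_{n+1}/a_n| = [(n² + 2n + 7)/((n+1)² + 2(n+1) + 7)] · 8/7 → 8/7.
Since the exponent of (x + 1) increases by 2 each term, convergence requires |x + 1|² < 7/8, hence R = √14/4.

R = √14/4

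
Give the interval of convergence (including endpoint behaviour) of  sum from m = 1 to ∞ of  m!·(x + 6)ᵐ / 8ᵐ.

By the ratio test, |a_{m+1}/a_m| = (m+1) · 1/8 → ∞.
The ratio grows without bound, so the series diverges whenever (x + 6) ≠ 0; it converges only at x = -6. R = 0.

{-6}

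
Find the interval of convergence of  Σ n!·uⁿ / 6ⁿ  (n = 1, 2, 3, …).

By the ratio test, |a_{n+1}/a_n| = (n+1) · 1/6 → ∞.
The terms grow without bound for any u ≠ 0, so R = 0 (convergence only at u = 0).

{0}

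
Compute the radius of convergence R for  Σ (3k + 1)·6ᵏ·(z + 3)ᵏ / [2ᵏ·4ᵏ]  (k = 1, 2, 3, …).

R = 4/3

Ratio test: |a_{k+1}/a_k| = [(3(k+1) + 1)/(3k + 1)] · 6/(2·4) → 3/4 as k → ∞.
Thus R = 1/(3/4) = 4/3.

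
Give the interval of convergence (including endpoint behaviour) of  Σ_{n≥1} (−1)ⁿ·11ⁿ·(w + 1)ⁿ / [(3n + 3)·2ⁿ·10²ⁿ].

By the ratio test, |a_{n+1}/a_n| = [(3n + 3)/(3(n+1) + 3)] · 11/(2·100) → 11/200.
The series converges when 11/200 · |w + 1| < 1, giving R = 200/11.
At w = 189/11: convergence follows from the alternating series test (terms decrease monotonically to 0).
At w = -211/11: the terms behave like c/n; limit comparison with the harmonic series gives divergence.

(-211/11, 189/11]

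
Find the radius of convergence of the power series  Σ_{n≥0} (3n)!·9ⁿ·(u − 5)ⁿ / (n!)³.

Apply the ratio test: |a_{n+1}| / |a_n| = (3n+1)·(3n+2)·(3n+3)/(n+1)³ · 9, which tends to 243 as n → ∞.
Hence the series converges for |u − 5| < 1/(243) = 1/243, so the radius of convergence is 1/243.

R = 1/243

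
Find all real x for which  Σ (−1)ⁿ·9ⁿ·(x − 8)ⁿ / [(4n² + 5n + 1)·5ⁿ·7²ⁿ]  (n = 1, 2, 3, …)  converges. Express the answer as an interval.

[-173/9, 317/9]

The ratio of consecutive coefficients is [(4n² + 5n + 1)/(4(n+1)² + 5(n+1) + 1)] · 9/(5·49) → 9/245.
The series converges when 9/245 · |x − 8| < 1, giving R = 245/9.
Endpoint x = 317/9: the terms are on the order of 1/n², so the series converges absolutely by comparison with the p-series (p = 2 > 1).
Check x = -173/9: the series is dominated by a constant times Σ 1/n², which converges (p = 2 > 1).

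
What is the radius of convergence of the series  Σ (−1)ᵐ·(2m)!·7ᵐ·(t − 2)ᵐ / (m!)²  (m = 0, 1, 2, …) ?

R = 1/28

Apply the ratio test: |a_{m+1}| / |a_m| = (2m+1)·(2m+2)/(m+1)² · 7, which tends to 28 as m → ∞.
The series converges when 28 · |t − 2| < 1, giving R = 1/28.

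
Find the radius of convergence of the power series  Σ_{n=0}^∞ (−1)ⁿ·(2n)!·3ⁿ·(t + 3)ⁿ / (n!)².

R = 1/12

Apply the ratio test: |a_{n+1}| / |a_n| = (2n+1)·(2n+2)/(n+1)² · 3, which tends to 12 as n → ∞.
The series converges when 12 · |t + 3| < 1, giving R = 1/12.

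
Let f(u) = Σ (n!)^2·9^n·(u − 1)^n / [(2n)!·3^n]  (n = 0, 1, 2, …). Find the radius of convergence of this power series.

By the ratio test, |a_{n+1}/a_n| = (n+1)²/[(2n+1)·(2n+2)] · 9/3 → 3/4.
Hence the series converges for |u − 1| < 1/(3/4) = 4/3, so the radius of convergence is 4/3.

R = 4/3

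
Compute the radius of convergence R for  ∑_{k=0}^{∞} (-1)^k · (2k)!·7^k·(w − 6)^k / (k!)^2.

The ratio of consecutive coefficients is (2k+1)·(2k+2)/(k+1)² · 7 → 28.
Thus R = 1/(28) = 1/28.

R = 1/28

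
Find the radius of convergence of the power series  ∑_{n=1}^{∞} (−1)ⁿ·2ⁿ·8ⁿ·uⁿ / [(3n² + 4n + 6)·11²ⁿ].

By the ratio test, |a_{n+1}/a_n| = [(3n² + 4n + 6)/(3(n+1)² + 4(n+1) + 6)] · 2·8/121 → 16/121.
Hence the series converges for |u| < 1/(16/121) = 121/16, so the radius of convergence is 121/16.

R = 121/16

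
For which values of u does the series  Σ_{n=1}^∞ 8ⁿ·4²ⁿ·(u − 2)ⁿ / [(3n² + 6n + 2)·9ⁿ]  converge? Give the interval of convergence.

By the ratio test, |a_{n+1}/a_n| = [(3n² + 6n + 2)/(3(n+1)² + 6(n+1) + 2)] · 8·16/9 → 128/9.
Hence the series converges for |u − 2| < 1/(128/9) = 9/128, so the radius of convergence is 9/128.
Endpoint u = 265/128: the terms are on the order of 1/n², so the series converges absolutely by comparison with the p-series (p = 2 > 1).
Endpoint u = 247/128: absolute convergence follows by limit comparison with Σ 1/n².

[247/128, 265/128]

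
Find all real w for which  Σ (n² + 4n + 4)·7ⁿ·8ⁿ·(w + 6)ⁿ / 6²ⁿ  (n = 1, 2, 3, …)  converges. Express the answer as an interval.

Apply the ratio test: |a_{n+1}| / |a_n| = [((n+1)² + 4(n+1) + 4)/(n² + 4n + 4)] · 7·8/36, which tends to 14/9 as n → ∞.
The series converges when 14/9 · |w + 6| < 1, giving R = 9/14.
When w = -75/14, the n-th term does not approach 0; divergence by the term test.
Endpoint w = -93/14: the n-th term does not approach 0; divergence by the term test.

(-93/14, -75/14)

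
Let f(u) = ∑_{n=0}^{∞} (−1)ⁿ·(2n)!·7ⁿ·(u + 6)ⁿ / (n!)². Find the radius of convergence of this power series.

Ratio test: |a_{n+1}/a_n| = (2n+1)·(2n+2)/(n+1)² · 7 → 28 as n → ∞.
Thus R = 1/(28) = 1/28.

R = 1/28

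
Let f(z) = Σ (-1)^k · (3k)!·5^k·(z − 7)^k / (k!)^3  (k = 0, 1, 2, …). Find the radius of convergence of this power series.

R = 1/135

Ratio test: |a_{k+1}/a_k| = (3k+1)·(3k+2)·(3k+3)/(k+1)³ · 5 → 135 as k → ∞.
Thus R = 1/(135) = 1/135.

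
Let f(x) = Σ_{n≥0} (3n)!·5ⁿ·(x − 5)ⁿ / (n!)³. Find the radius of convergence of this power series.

The ratio of consecutive coefficients is (3n+1)·(3n+2)·(3n+3)/(n+1)³ · 5 → 135.
Hence the series converges for |x − 5| < 1/(135) = 1/135, so the radius of convergence is 1/135.

R = 1/135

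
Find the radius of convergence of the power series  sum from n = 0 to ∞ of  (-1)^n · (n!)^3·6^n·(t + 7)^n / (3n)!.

R = 9/2

By the ratio test, |a_{n+1}/a_n| = (n+1)³/[(3n+1)·(3n+2)·(3n+3)] · 6 → 2/9.
Convergence for |t + 7| · 2/9 < 1, i.e. |t + 7| < 9/2. So R = 9/2.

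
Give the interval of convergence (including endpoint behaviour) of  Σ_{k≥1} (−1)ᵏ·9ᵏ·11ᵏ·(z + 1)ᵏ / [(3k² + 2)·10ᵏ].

[-109/99, -89/99]

Apply the ratio test: |a_{k+1}| / |a_k| = [(3k² + 2)/(3(k+1)² + 2)] · 9·11/10, which tends to 99/10 as k → ∞.
Thus R = 1/(99/10) = 10/99.
When z = -89/99, the terms are on the order of 1/k², so the series converges absolutely by comparison with the p-series (p = 2 > 1).
Check z = -109/99: the terms are on the order of 1/k², so the series converges absolutely by comparison with the p-series (p = 2 > 1).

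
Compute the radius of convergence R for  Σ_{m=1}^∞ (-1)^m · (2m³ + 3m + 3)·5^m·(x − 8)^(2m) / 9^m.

R = 3√5/5

By the ratio test, |a_{m+1}/a_m| = [(2(m+1)³ + 3(m+1) + 3)/(2m³ + 3m + 3)] · 5/9 → 5/9.
Successive powers of (x − 8) differ by 2, so the series converges when |x − 8|² · 5/9 < 1, i.e. |x − 8| < √(9/5). So R = 3√5/5.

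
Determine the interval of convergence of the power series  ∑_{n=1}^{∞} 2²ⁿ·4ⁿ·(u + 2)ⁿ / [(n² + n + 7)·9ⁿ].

By the ratio test, |a_{n+1}/a_n| = [(n² + n + 7)/((n+1)² + (n+1) + 7)] · 4·4/9 → 16/9.
The series converges when 16/9 · |u + 2| < 1, giving R = 9/16.
Endpoint u = -23/16: the terms are on the order of 1/n², so the series converges absolutely by comparison with the p-series (p = 2 > 1).
When u = -41/16, the series is dominated by a constant times Σ 1/n², which converges (p = 2 > 1).

[-41/16, -23/16]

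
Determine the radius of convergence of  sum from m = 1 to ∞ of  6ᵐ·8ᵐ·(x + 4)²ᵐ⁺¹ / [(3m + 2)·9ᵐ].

R = √3/4

Apply the ratio test: |a_{m+1}| / |a_m| = [(3m + 2)/(3(m+1) + 2)] · 6·8/9, which tends to 16/3 as m → ∞.
Successive powers of (x + 4) differ by 2, so the series converges when |x + 4|² · 16/3 < 1, i.e. |x + 4| < √(3/16). So R = √3/4.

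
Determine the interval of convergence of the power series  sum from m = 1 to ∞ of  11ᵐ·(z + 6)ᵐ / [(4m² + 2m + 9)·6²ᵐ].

The ratio of consecutive coefficients is [(4m² + 2m + 9)/(4(m+1)² + 2(m+1) + 9)] · 11/36 → 11/36.
Thus R = 1/(11/36) = 36/11.
When z = -30/11, absolute convergence follows by limit comparison with Σ 1/m².
Check z = -102/11: the terms are on the order of 1/m², so the series converges absolutely by comparison with the p-series (p = 2 > 1).

[-102/11, -30/11]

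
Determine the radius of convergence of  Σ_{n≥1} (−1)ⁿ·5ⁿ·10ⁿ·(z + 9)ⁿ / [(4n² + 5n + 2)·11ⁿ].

R = 11/50

The ratio of consecutive coefficients is [(4n² + 5n + 2)/(4(n+1)² + 5(n+1) + 2)] · 5·10/11 → 50/11.
The series converges when 50/11 · |z + 9| < 1, giving R = 11/50.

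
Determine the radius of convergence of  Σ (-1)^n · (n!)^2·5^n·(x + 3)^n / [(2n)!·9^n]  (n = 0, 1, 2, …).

Apply the ratio test: |a_{n+1}| / |a_n| = (n+1)²/[(2n+1)·(2n+2)] · 5/9, which tends to 5/36 as n → ∞.
Convergence for |x + 3| · 5/36 < 1, i.e. |x + 3| < 36/5. So R = 36/5.

R = 36/5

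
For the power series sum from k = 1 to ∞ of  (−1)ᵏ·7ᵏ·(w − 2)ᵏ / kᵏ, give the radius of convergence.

Applying the root test, |a_k|^(1/k) = 7/k → 0.
Since the k-th root of |a_k| tends to 0, the series converges for all real w; R = ∞.

R = ∞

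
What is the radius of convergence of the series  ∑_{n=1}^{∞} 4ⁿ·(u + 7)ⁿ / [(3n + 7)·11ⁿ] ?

R = 11/4

Apply the ratio test: |a_{n+1}| / |a_n| = [(3n + 7)/(3(n+1) + 7)] · 4/11, which tends to 4/11 as n → ∞.
Hence the series converges for |u + 7| < 1/(4/11) = 11/4, so the radius of convergence is 11/4.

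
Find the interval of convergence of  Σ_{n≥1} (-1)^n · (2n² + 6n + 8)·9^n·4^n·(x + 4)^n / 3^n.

(-49/12, -47/12)

Apply the ratio test: |a_{n+1}| / |a_n| = [(2(n+1)² + 6(n+1) + 8)/(2n² + 6n + 8)] · 9·4/3, which tends to 12 as n → ∞.
Hence the series converges for |x + 4| < 1/(12) = 1/12, so the radius of convergence is 1/12.
Check x = -47/12: the terms do not tend to 0, so the series diverges.
At x = -49/12: the terms have absolute value of order n², which does not tend to 0, so the series diverges by the divergence test.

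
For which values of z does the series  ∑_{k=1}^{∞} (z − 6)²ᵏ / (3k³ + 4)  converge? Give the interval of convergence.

The ratio of consecutive coefficients is (3k³ + 4)/(3(k+1)³ + 4) → 1.
Since the exponent of (z − 6) increases by 2 each term, convergence requires |z − 6|² < 1, hence R = 1.
Check z = 7: the series is dominated by a constant times Σ 1/k³, which converges (p = 3 > 1).
Endpoint z = 5: the series is dominated by a constant times Σ 1/k³, which converges (p = 3 > 1).

[5, 7]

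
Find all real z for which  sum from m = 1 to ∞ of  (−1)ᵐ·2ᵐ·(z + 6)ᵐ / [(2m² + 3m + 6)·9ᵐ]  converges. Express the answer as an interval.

[-21/2, -3/2]

The ratio of consecutive coefficients is [(2m² + 3m + 6)/(2(m+1)² + 3(m+1) + 6)] · 2/9 → 2/9.
Convergence for |z + 6| · 2/9 < 1, i.e. |z + 6| < 9/2. So R = 9/2.
At z = -3/2: the terms are on the order of 1/m², so the series converges absolutely by comparison with the p-series (p = 2 > 1).
Check z = -21/2: the terms are on the order of 1/m², so the series converges absolutely by comparison with the p-series (p = 2 > 1).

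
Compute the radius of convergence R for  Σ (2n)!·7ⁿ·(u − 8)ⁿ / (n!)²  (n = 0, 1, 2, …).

By the ratio test, |a_{n+1}/a_n| = (2n+1)·(2n+2)/(n+1)² · 7 → 28.
Thus R = 1/(28) = 1/28.

R = 1/28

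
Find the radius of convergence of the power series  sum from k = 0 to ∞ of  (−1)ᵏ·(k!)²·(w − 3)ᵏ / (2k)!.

Ratio test: |a_{k+1}/a_k| = (k+1)²/[(2k+1)·(2k+2)] → 1/4 as k → ∞.
The series converges when 1/4 · |w − 3| < 1, giving R = 4.

R = 4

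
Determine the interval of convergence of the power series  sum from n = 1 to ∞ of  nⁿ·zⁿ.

By the Cauchy root test, |a_n|^(1/n) = n → ∞.
The root grows without bound, so R = 0 (convergence only at z = 0).

{0}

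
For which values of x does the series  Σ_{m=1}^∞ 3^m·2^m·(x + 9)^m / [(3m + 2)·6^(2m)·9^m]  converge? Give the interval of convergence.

[-63, 45)

Apply the ratio test: |a_{m+1}| / |a_m| = [(3m + 2)/(3(m+1) + 2)] · 3·2/(36·9), which tends to 1/54 as m → ∞.
Thus R = 1/(1/54) = 54.
At x = 45: the terms behave like c/m; limit comparison with the harmonic series gives divergence.
When x = -63, convergence follows from the alternating series test (terms decrease monotonically to 0).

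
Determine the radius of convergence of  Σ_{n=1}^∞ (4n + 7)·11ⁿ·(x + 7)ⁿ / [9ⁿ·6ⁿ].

R = 54/11

The ratio of consecutive coefficients is [(4(n+1) + 7)/(4n + 7)] · 11/(9·6) → 11/54.
The series converges when 11/54 · |x + 7| < 1, giving R = 54/11.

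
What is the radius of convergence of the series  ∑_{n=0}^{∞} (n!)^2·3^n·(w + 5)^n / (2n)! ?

The ratio of consecutive coefficients is (n+1)²/[(2n+1)·(2n+2)] · 3 → 3/4.
Hence the series converges for |w + 5| < 1/(3/4) = 4/3, so the radius of convergence is 4/3.

R = 4/3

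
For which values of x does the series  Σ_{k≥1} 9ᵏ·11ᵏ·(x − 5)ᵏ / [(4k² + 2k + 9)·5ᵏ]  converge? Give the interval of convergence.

Ratio test: |a_{k+1}/a_k| = [(4k² + 2k + 9)/(4(k+1)² + 2(k+1) + 9)] · 9·11/5 → 99/5 as k → ∞.
Hence the series converges for |x − 5| < 1/(99/5) = 5/99, so the radius of convergence is 5/99.
Check x = 500/99: absolute convergence follows by limit comparison with Σ 1/k².
When x = 490/99, the terms are on the order of 1/k², so the series converges absolutely by comparison with the p-series (p = 2 > 1).

[490/99, 500/99]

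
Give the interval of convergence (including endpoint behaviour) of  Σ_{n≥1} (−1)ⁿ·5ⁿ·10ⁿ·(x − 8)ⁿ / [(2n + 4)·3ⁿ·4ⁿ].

(194/25, 206/25]

Ratio test: |a_{n+1}/a_n| = [(2n + 4)/(2(n+1) + 4)] · 5·10/(3·4) → 25/6 as n → ∞.
Convergence for |x − 8| · 25/6 < 1, i.e. |x − 8| < 6/25. So R = 6/25.
At x = 206/25: an alternating series whose terms decrease to 0 in absolute value, so it converges by the Leibniz criterion.
At x = 194/25: comparison with the harmonic series Σ 1/n shows the series diverges.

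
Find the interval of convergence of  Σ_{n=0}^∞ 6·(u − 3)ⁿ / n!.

By the ratio test, |a_{n+1}/a_n| = 6/6 · 1/(n+1) → 0.
The ratio tends to 0 regardless of u, hence R = ∞.

(−∞, ∞)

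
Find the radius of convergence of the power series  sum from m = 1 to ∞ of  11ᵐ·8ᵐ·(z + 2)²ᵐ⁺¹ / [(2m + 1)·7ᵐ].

Ratio test: |a_{m+1}/a_m| = [(2m + 1)/(2(m+1) + 1)] · 11·8/7 → 88/7 as m → ∞.
Writing y = (z + 2)², the series in y has radius 7/88, so |z + 2| < √(7/88) and R = √154/44.

R = √154/44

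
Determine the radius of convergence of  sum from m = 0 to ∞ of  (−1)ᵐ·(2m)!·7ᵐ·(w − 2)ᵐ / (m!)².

R = 1/28

Apply the ratio test: |a_{m+1}| / |a_m| = (2m+1)·(2m+2)/(m+1)² · 7, which tends to 28 as m → ∞.
Thus R = 1/(28) = 1/28.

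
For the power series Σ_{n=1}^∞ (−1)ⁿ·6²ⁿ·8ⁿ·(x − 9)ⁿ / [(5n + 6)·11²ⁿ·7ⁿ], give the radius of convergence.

R = 847/288

Apply the ratio test: |a_{n+1}| / |a_n| = [(5n + 6)/(5(n+1) + 6)] · 36·8/(121·7), which tends to 288/847 as n → ∞.
The series converges when 288/847 · |x − 9| < 1, giving R = 847/288.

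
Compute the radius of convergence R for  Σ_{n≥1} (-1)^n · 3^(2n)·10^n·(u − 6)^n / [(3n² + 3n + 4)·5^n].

R = 1/18

The ratio of consecutive coefficients is [(3n² + 3n + 4)/(3(n+1)² + 3(n+1) + 4)] · 9·10/5 → 18.
Hence the series converges for |u − 6| < 1/(18) = 1/18, so the radius of convergence is 1/18.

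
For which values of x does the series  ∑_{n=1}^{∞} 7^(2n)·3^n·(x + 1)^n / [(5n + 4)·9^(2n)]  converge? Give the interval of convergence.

Apply the ratio test: |a_{n+1}| / |a_n| = [(5n + 4)/(5(n+1) + 4)] · 49·3/81, which tends to 49/27 as n → ∞.
Convergence for |x + 1| · 49/27 < 1, i.e. |x + 1| < 27/49. So R = 27/49.
At x = -22/49: comparison with the harmonic series Σ 1/n shows the series diverges.
When x = -76/49, an alternating series whose terms decrease to 0 in absolute value, so it converges by the Leibniz criterion.

[-76/49, -22/49)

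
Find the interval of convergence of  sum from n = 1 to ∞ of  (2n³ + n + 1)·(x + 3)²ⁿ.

(-4, -2)

Ratio test: |a_{n+1}/a_n| = (2(n+1)³ + (n+1) + 1)/(2n³ + n + 1) → 1 as n → ∞.
Successive powers of (x + 3) differ by 2, so the series converges when |x + 3|² · 1 < 1, i.e. |x + 3| < √(1) = 1. So R = 1.
Endpoint x = -2: the terms have absolute value of order n³, which does not tend to 0, so the series diverges by the divergence test.
When x = -4, the terms do not tend to 0, so the series diverges.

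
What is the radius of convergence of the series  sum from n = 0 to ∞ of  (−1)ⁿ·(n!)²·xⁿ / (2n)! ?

The ratio of consecutive coefficients is (n+1)²/[(2n+1)·(2n+2)] → 1/4.
Thus R = 1/(1/4) = 4.

R = 4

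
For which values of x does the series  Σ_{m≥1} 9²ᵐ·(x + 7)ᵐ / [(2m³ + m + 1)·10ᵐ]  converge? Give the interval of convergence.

[-577/81, -557/81]

Ratio test: |a_{m+1}/a_m| = [(2m³ + m + 1)/(2(m+1)³ + (m+1) + 1)] · 81/10 → 81/10 as m → ∞.
The series converges when 81/10 · |x + 7| < 1, giving R = 10/81.
Check x = -557/81: the series is dominated by a constant times Σ 1/m³, which converges (p = 3 > 1).
At x = -577/81: the series is dominated by a constant times Σ 1/m³, which converges (p = 3 > 1).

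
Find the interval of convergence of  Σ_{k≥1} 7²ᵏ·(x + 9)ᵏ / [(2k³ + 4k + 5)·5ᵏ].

Apply the ratio test: |a_{k+1}| / |a_k| = [(2k³ + 4k + 5)/(2(k+1)³ + 4(k+1) + 5)] · 49/5, which tends to 49/5 as k → ∞.
Hence the series converges for |x + 9| < 1/(49/5) = 5/49, so the radius of convergence is 5/49.
Check x = -436/49: the terms are on the order of 1/k³, so the series converges absolutely by comparison with the p-series (p = 3 > 1).
At x = -446/49: the series is dominated by a constant times Σ 1/k³, which converges (p = 3 > 1).

[-446/49, -436/49]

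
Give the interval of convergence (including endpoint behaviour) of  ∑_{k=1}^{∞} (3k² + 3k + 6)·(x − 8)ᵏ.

(7, 9)

Ratio test: |a_{k+1}/a_k| = (3(k+1)² + 3(k+1) + 6)/(3k² + 3k + 6) → 1 as k → ∞.
So the series converges when |x − 8| < 1 and diverges when |x − 8| > 1; R = 1.
Check x = 9: the terms do not tend to 0, so the series diverges.
Check x = 7: the terms do not tend to 0, so the series diverges.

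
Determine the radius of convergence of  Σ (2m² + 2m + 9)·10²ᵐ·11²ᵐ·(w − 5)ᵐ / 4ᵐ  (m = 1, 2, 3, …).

R = 1/3025

Apply the ratio test: |a_{m+1}| / |a_m| = [(2(m+1)² + 2(m+1) + 9)/(2m² + 2m + 9)] · 100·121/4, which tends to 3025 as m → ∞.
Hence the series converges for |w − 5| < 1/(3025) = 1/3025, so the radius of convergence is 1/3025.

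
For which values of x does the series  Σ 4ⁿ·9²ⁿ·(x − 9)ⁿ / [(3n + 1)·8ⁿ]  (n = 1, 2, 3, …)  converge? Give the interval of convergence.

By the ratio test, |a_{n+1}/a_n| = [(3n + 1)/(3(n+1) + 1)] · 4·81/8 → 81/2.
Thus R = 1/(81/2) = 2/81.
At x = 731/81: comparison with the harmonic series Σ 1/n shows the series diverges.
Check x = 727/81: convergence follows from the alternating series test (terms decrease monotonically to 0).

[727/81, 731/81)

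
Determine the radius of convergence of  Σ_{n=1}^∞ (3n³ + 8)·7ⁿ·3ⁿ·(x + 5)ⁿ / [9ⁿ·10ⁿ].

R = 30/7

By the ratio test, |a_{n+1}/a_n| = [(3(n+1)³ + 8)/(3n³ + 8)] · 7·3/(9·10) → 7/30.
Thus R = 1/(7/30) = 30/7.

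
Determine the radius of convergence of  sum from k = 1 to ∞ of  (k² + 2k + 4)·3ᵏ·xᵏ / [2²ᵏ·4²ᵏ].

Ratio test: |a_{k+1}/a_k| = [((k+1)² + 2(k+1) + 4)/(k² + 2k + 4)] · 3/(4·16) → 3/64 as k → ∞.
The series converges when 3/64 · |x| < 1, giving R = 64/3.

R = 64/3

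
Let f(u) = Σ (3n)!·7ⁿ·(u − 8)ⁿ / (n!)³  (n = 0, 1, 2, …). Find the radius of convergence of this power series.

The ratio of consecutive coefficients is (3n+1)·(3n+2)·(3n+3)/(n+1)³ · 7 → 189.
Thus R = 1/(189) = 1/189.

R = 1/189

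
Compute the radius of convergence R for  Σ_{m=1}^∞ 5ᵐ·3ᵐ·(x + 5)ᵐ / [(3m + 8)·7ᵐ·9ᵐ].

R = 21/5

Ratio test: |a_{m+1}/a_m| = [(3m + 8)/(3(m+1) + 8)] · 5·3/(7·9) → 5/21 as m → ∞.
The series converges when 5/21 · |x + 5| < 1, giving R = 21/5.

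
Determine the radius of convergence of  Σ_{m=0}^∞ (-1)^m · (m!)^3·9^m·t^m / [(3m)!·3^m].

R = 9

The ratio of consecutive coefficients is (m+1)³/[(3m+1)·(3m+2)·(3m+3)] · 9/3 → 1/9.
The series converges when 1/9 · |t| < 1, giving R = 9.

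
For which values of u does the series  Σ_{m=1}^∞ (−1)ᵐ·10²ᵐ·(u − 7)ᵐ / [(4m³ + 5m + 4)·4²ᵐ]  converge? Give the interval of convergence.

By the ratio test, |a_{m+1}/a_m| = [(4m³ + 5m + 4)/(4(m+1)³ + 5(m+1) + 4)] · 100/16 → 25/4.
Hence the series converges for |u − 7| < 1/(25/4) = 4/25, so the radius of convergence is 4/25.
At u = 179/25: the series is dominated by a constant times Σ 1/m³, which converges (p = 3 > 1).
Endpoint u = 171/25: the series is dominated by a constant times Σ 1/m³, which converges (p = 3 > 1).

[171/25, 179/25]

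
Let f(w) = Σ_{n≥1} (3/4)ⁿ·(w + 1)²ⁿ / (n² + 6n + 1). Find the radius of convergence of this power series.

The ratio of consecutive coefficients is [(n² + 6n + 1)/((n+1)² + 6(n+1) + 1)] · 3/4 → 3/4.
Since the exponent of (w + 1) increases by 2 each term, convergence requires |w + 1|² < 4/3, hence R = 2√3/3.

R = 2√3/3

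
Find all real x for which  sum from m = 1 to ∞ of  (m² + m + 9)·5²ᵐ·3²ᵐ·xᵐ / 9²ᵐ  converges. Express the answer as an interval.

(-9/25, 9/25)

The ratio of consecutive coefficients is [((m+1)² + (m+1) + 9)/(m² + m + 9)] · 25·9/81 → 25/9.
The series converges when 25/9 · |x| < 1, giving R = 9/25.
Check x = 9/25: the m-th term does not approach 0; divergence by the term test.
Check x = -9/25: the m-th term does not approach 0; divergence by the term test.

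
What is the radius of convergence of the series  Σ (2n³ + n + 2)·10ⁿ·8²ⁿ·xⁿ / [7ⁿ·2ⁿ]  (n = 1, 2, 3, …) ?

Ratio test: |a_{n+1}/a_n| = [(2(n+1)³ + (n+1) + 2)/(2n³ + n + 2)] · 10·64/(7·2) → 320/7 as n → ∞.
Hence the series converges for |x| < 1/(320/7) = 7/320, so the radius of convergence is 7/320.

R = 7/320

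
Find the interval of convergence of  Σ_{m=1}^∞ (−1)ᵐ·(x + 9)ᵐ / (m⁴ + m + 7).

By the ratio test, |a_{m+1}/a_m| = (m⁴ + m + 7)/((m+1)⁴ + (m+1) + 7) → 1.
Hence R = 1.
Check x = -8: the terms are on the order of 1/m⁴, so the series converges absolutely by comparison with the p-series (p = 4 > 1).
Check x = -10: the terms are on the order of 1/m⁴, so the series converges absolutely by comparison with the p-series (p = 4 > 1).

[-10, -8]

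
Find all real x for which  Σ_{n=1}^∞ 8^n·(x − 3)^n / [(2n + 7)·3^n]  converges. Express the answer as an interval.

The ratio of consecutive coefficients is [(2n + 7)/(2(n+1) + 7)] · 8/3 → 8/3.
The series converges when 8/3 · |x − 3| < 1, giving R = 3/8.
Check x = 27/8: comparison with the harmonic series Σ 1/n shows the series diverges.
Endpoint x = 21/8: convergence follows from the alternating series test (terms decrease monotonically to 0).

[21/8, 27/8)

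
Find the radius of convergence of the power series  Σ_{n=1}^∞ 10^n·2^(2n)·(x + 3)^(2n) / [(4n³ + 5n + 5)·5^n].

Apply the ratio test: |a_{n+1}| / |a_n| = [(4n³ + 5n + 5)/(4(n+1)³ + 5(n+1) + 5)] · 10·4/5, which tends to 8 as n → ∞.
Since the exponent of (x + 3) increases by 2 each term, convergence requires |x + 3|² < 1/8, hence R = √2/4.

R = √2/4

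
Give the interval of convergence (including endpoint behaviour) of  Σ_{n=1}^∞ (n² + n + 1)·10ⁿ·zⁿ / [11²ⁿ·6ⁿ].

Apply the ratio test: |a_{n+1}| / |a_n| = [((n+1)² + (n+1) + 1)/(n² + n + 1)] · 10/(121·6), which tends to 5/363 as n → ∞.
Convergence for |z| · 5/363 < 1, i.e. |z| < 363/5. So R = 363/5.
Check z = 363/5: the n-th term does not approach 0; divergence by the term test.
Check z = -363/5: the terms have absolute value of order n², which does not tend to 0, so the series diverges by the divergence test.

(-363/5, 363/5)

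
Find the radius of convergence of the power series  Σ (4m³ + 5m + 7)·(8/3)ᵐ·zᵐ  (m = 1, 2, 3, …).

R = 3/8

The ratio of consecutive coefficients is [(4(m+1)³ + 5(m+1) + 7)/(4m³ + 5m + 7)] · 8/3 → 8/3.
Convergence for |z| · 8/3 < 1, i.e. |z| < 3/8. So R = 3/8.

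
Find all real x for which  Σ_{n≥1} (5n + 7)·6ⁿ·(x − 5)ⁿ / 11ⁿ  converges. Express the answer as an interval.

The ratio of consecutive coefficients is [(5(n+1) + 7)/(5n + 7)] · 6/11 → 6/11.
Thus R = 1/(6/11) = 11/6.
When x = 41/6, the terms have absolute value of order n, which does not tend to 0, so the series diverges by the divergence test.
Endpoint x = 19/6: the terms do not tend to 0, so the series diverges.

(19/6, 41/6)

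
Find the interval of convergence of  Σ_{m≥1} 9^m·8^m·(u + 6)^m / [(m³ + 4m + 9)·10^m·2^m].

Ratio test: |a_{m+1}/a_m| = [(m³ + 4m + 9)/((m+1)³ + 4(m+1) + 9)] · 9·8/(10·2) → 18/5 as m → ∞.
The series converges when 18/5 · |u + 6| < 1, giving R = 5/18.
At u = -103/18: the series is dominated by a constant times Σ 1/m³, which converges (p = 3 > 1).
Endpoint u = -113/18: absolute convergence follows by limit comparison with Σ 1/m³.

[-113/18, -103/18]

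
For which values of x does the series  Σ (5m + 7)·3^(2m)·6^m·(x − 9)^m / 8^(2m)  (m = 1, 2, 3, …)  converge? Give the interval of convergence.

Apply the ratio test: |a_{m+1}| / |a_m| = [(5(m+1) + 7)/(5m + 7)] · 9·6/64, which tends to 27/32 as m → ∞.
Hence the series converges for |x − 9| < 1/(27/32) = 32/27, so the radius of convergence is 32/27.
Check x = 275/27: the terms have absolute value of order m, which does not tend to 0, so the series diverges by the divergence test.
At x = 211/27: the terms have absolute value of order m, which does not tend to 0, so the series diverges by the divergence test.

(211/27, 275/27)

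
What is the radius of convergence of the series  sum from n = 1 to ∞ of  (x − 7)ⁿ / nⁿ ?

R = ∞

By the Cauchy root test, |a_n|^(1/n) = 1/n → 0.
Since the n-th root of |a_n| tends to 0, the series converges for all real x; R = ∞.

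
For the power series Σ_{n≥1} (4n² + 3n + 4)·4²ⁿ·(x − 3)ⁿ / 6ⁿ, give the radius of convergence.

Ratio test: |a_{n+1}/a_n| = [(4(n+1)² + 3(n+1) + 4)/(4n² + 3n + 4)] · 16/6 → 8/3 as n → ∞.
Convergence for |x − 3| · 8/3 < 1, i.e. |x − 3| < 3/8. So R = 3/8.

R = 3/8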